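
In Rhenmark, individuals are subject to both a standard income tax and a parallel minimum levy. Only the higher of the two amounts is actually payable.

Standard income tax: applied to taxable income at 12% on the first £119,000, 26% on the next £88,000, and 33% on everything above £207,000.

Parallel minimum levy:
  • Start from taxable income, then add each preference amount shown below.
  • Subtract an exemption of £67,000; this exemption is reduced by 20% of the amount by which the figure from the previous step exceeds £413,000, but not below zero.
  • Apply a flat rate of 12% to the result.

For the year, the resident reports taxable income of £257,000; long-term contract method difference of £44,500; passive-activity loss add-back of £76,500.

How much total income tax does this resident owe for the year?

£53,660

Parallel minimum levy:
  Adjusted income: £257,000 + £44,500 + £76,500 = £378,000
  Exemption: £378,000 ≤ £413,000, so full £67,000 applies
  Base: £378,000 − £67,000 = £311,000
  £311,000 × 12% = £37,320

Standard income tax:
  £119,000 × 12% = £14,280
  £88,000 × 26% = £22,880
  £50,000 × 33% = £16,500
  → £53,660

£53,660 > £37,320, so the standard income tax governs.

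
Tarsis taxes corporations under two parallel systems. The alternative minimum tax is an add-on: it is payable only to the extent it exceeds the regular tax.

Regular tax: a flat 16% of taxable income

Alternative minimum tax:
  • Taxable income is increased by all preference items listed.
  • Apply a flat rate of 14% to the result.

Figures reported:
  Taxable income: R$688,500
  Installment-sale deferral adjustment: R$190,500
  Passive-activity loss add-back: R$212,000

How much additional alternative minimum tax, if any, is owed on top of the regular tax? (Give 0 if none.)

Regular tax:
  R$688,500 × 16% = R$110,160

Alternative minimum tax:
  Adjusted income: R$688,500 + R$190,500 + R$212,000 = R$1,091,000
  R$1,091,000 × 14% = R$152,740

Excess of alternative minimum tax over regular tax: R$152,740 − R$110,160 = R$42,580.

R$42,580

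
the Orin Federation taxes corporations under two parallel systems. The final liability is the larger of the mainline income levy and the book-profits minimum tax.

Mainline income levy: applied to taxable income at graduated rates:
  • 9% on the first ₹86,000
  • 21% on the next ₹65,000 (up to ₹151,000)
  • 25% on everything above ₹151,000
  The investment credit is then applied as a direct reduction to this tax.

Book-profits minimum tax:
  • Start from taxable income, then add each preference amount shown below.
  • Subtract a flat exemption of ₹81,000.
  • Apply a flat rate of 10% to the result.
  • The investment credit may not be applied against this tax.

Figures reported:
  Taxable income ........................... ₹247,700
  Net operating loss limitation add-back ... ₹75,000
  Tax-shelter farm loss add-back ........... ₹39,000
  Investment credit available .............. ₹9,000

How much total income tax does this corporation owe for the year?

Mainline income levy:
  ₹86,000 × 9% = ₹7,740
  ₹65,000 × 21% = ₹13,650
  ₹96,700 × 25% = ₹24,175
  → ₹45,565
  Less investment credit ₹9,000 → ₹36,565

Book-profits minimum tax:
  Adjusted income: ₹247,700 + ₹75,000 + ₹39,000 = ₹361,700
  Less exemption ₹81,000 → base ₹280,700
  ₹280,700 × 10% = ₹28,070

₹36,565 > ₹28,070, so the mainline income levy governs.

₹36,565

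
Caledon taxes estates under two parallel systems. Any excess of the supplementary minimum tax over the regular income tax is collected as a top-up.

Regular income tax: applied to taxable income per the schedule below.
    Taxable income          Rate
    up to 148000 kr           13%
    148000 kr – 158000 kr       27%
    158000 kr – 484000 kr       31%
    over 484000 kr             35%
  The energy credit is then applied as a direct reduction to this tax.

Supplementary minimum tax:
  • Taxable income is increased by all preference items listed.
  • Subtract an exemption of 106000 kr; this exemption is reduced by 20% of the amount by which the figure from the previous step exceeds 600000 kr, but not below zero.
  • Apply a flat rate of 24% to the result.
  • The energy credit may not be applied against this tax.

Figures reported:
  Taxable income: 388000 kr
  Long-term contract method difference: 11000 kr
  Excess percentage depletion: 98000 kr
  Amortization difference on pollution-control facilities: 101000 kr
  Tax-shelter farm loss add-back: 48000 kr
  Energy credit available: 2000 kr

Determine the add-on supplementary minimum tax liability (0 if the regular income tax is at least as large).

40568 kr

Supplementary minimum tax:
  Adjusted income: 388000 kr + 11000 kr + 98000 kr + 101000 kr + 48000 kr = 646000 kr
  Exemption: 106000 kr − 20% × (646000 kr − 600000 kr) = 106000 kr − 9200 kr = 96800 kr
  Base: 646000 kr − 96800 kr = 549200 kr
  549200 kr × 24% = 131808 kr

Regular income tax:
  148000 kr × 13% = 19240 kr
  10000 kr × 27% = 2700 kr
  230000 kr × 31% = 71300 kr
  → 93240 kr
  Less energy credit 2000 kr → 91240 kr

Excess of supplementary minimum tax over regular income tax: 131808 kr − 91240 kr = 40568 kr.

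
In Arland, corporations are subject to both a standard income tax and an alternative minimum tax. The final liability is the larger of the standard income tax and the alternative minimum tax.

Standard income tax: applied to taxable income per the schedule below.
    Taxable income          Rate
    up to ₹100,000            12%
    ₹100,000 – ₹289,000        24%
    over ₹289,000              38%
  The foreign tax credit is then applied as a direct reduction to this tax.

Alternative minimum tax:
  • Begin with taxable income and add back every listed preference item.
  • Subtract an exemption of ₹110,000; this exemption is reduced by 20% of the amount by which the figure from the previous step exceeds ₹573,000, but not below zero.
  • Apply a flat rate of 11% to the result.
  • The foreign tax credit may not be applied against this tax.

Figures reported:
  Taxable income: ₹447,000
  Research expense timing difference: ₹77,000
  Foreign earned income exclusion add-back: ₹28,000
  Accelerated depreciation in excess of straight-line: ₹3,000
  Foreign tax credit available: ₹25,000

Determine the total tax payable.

Standard income tax:
  ₹100,000 × 12% = ₹12,000
  ₹189,000 × 24% = ₹45,360
  ₹158,000 × 38% = ₹60,040
  → ₹117,400
  Less foreign tax credit ₹25,000 → ₹92,400

Alternative minimum tax:
  Adjusted income: ₹447,000 + ₹77,000 + ₹28,000 + ₹3,000 = ₹555,000
  Exemption: ₹555,000 ≤ ₹573,000, so full ₹110,000 applies
  Base: ₹555,000 − ₹110,000 = ₹445,000
  ₹445,000 × 11% = ₹48,950

₹92,400 > ₹48,950, so the standard income tax governs.

₹92,400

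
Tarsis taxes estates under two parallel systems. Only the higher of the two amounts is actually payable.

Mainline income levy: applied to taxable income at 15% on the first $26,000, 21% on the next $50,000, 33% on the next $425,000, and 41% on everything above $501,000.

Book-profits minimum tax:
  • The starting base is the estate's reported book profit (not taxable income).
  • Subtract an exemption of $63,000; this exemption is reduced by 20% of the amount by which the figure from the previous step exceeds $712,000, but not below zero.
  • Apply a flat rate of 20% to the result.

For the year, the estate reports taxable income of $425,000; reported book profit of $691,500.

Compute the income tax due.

Mainline income levy:
  $26,000 × 15% = $3,900
  $50,000 × 21% = $10,500
  $349,000 × 33% = $115,170
  → $129,570

Book-profits minimum tax:
  Base (reported book profit): $691,500
  Exemption: $691,500 ≤ $712,000, so full $63,000 applies
  Base: $691,500 − $63,000 = $628,500
  $628,500 × 20% = $125,700

$129,570 > $125,700, so the mainline income levy governs.

$129,570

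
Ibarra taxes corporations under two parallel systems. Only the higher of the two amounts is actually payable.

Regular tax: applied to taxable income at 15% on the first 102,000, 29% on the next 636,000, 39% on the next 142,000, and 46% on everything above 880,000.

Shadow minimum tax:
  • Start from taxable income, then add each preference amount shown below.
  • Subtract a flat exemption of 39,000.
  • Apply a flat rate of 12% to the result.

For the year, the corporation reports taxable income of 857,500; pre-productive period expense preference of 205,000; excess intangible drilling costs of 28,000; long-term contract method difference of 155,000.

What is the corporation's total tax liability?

Regular tax:
  102,000 × 15% = 15,300
  636,000 × 29% = 184,440
  119,500 × 39% = 46,605
  → 246,345

Shadow minimum tax:
  Adjusted income: 857,500 + 205,000 + 28,000 + 155,000 = 1,245,500
  Less exemption 39,000 → base 1,206,500
  1,206,500 × 12% = 144,780

246,345 > 144,780, so the regular tax governs.

246,345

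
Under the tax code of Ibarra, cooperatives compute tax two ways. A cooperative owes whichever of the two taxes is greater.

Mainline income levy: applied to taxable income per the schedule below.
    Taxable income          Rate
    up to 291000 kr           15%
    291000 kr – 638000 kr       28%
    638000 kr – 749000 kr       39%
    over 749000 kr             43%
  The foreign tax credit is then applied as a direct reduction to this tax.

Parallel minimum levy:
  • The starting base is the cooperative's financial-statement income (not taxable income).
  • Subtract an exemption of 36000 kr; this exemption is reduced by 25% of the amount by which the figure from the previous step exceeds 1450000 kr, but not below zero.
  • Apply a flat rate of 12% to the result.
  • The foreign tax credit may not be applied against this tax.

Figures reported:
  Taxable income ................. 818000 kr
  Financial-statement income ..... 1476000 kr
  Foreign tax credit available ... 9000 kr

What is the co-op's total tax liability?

Parallel minimum levy:
  Base (financial-statement income): 1476000 kr
  Exemption: 36000 kr − 25% × (1476000 kr − 1450000 kr) = 36000 kr − 6500 kr = 29500 kr
  Base: 1476000 kr − 29500 kr = 1446500 kr
  1446500 kr × 12% = 173580 kr

Mainline income levy:
  291000 kr × 15% = 43650 kr
  347000 kr × 28% = 97160 kr
  111000 kr × 39% = 43290 kr
  69000 kr × 43% = 29670 kr
  → 213770 kr
  Less foreign tax credit 9000 kr → 204770 kr

204770 kr > 173580 kr, so the mainline income levy governs.

204770 kr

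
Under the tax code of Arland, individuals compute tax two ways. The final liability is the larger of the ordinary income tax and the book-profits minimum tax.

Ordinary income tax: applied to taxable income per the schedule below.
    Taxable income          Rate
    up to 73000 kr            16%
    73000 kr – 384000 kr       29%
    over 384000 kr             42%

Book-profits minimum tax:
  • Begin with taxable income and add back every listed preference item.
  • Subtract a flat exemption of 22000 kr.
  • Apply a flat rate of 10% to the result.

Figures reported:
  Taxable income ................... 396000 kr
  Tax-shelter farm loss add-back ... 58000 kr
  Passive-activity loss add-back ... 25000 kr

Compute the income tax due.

Book-profits minimum tax:
  Adjusted income: 396000 kr + 58000 kr + 25000 kr = 479000 kr
  Less exemption 22000 kr → base 457000 kr
  457000 kr × 10% = 45700 kr

Ordinary income tax:
  73000 kr × 16% = 11680 kr
  311000 kr × 29% = 90190 kr
  12000 kr × 42% = 5040 kr
  → 106910 kr

106910 kr > 45700 kr, so the ordinary income tax governs.

106910 kr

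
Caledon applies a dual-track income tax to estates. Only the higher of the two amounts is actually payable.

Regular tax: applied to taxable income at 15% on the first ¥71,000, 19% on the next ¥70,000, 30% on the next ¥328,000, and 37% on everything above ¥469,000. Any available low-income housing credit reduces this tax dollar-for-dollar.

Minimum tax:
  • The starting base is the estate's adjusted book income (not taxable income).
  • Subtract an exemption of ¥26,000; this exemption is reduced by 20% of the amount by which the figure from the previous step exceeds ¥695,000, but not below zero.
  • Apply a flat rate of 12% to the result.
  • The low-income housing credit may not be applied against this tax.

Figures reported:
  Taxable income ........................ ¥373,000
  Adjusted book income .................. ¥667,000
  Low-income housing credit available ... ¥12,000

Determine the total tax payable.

Minimum tax:
  Base (adjusted book income): ¥667,000
  Exemption: ¥667,000 ≤ ¥695,000, so full ¥26,000 applies
  Base: ¥667,000 − ¥26,000 = ¥641,000
  ¥641,000 × 12% = ¥76,920

Regular tax:
  ¥71,000 × 15% = ¥10,650
  ¥70,000 × 19% = ¥13,300
  ¥232,000 × 30% = ¥69,600
  → ¥93,550
  Less low-income housing credit ¥12,000 → ¥81,550

¥81,550 > ¥76,920, so the regular tax governs.

¥81,550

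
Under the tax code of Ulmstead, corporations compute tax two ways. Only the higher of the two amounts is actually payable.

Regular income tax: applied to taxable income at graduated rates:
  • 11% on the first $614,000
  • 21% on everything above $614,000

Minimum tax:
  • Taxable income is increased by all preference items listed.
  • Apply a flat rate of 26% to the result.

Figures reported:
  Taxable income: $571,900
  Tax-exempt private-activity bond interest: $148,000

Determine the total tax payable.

$187,174

Minimum tax:
  Adjusted income: $571,900 + $148,000 = $719,900
  $719,900 × 26% = $187,174

Regular income tax:
  $571,900 × 11% = $62,909

$187,174 > $62,909, so the minimum tax is the binding amount.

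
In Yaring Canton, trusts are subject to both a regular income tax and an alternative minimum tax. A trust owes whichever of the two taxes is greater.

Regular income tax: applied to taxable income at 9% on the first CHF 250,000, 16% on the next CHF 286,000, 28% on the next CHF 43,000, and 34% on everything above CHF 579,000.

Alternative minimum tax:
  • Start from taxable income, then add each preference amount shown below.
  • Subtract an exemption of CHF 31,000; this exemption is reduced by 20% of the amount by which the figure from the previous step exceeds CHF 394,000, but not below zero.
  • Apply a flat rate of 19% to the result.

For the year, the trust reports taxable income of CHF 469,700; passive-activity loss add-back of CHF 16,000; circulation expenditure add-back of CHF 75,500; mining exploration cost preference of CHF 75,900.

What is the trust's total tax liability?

Regular income tax:
  CHF 250,000 × 9% = CHF 22,500
  CHF 219,700 × 16% = CHF 35,152
  → CHF 57,652

Alternative minimum tax:
  Adjusted income: CHF 469,700 + CHF 16,000 + CHF 75,500 + CHF 75,900 = CHF 637,100
  Exemption: 20% × (CHF 637,100 − CHF 394,000) = CHF 48,620 ≥ CHF 31,000, so the exemption is fully phased out
  Base: CHF 637,100 − CHF 0 = CHF 637,100
  CHF 637,100 × 19% = CHF 121,049

CHF 121,049 > CHF 57,652, so the alternative minimum tax is the binding amount.

CHF 121,049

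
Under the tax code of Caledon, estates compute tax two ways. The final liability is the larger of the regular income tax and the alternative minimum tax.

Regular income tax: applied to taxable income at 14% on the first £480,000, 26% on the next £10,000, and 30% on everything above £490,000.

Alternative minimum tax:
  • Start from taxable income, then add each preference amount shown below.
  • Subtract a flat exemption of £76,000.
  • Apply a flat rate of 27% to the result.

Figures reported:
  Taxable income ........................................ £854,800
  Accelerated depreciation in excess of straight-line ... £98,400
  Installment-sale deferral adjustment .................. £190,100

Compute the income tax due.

Alternative minimum tax:
  Adjusted income: £854,800 + £98,400 + £190,100 = £1,143,300
  Less exemption £76,000 → base £1,067,300
  £1,067,300 × 27% = £288,171

Regular income tax:
  £480,000 × 14% = £67,200
  £10,000 × 26% = £2,600
  £364,800 × 30% = £109,440
  → £179,240

£288,171 > £179,240, so the alternative minimum tax is the binding amount.

£288,171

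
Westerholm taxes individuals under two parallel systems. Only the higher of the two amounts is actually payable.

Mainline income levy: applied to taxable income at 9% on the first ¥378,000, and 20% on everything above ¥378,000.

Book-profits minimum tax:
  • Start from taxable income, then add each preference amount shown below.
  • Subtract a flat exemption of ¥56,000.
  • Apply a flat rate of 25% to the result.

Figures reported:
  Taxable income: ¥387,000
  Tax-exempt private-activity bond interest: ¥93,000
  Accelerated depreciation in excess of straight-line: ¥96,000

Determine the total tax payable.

¥130,000

Mainline income levy:
  ¥378,000 × 9% = ¥34,020
  ¥9,000 × 20% = ¥1,800
  → ¥35,820

Book-profits minimum tax:
  Adjusted income: ¥387,000 + ¥93,000 + ¥96,000 = ¥576,000
  Less exemption ¥56,000 → base ¥520,000
  ¥520,000 × 25% = ¥130,000

¥130,000 > ¥35,820, so the book-profits minimum tax is the binding amount.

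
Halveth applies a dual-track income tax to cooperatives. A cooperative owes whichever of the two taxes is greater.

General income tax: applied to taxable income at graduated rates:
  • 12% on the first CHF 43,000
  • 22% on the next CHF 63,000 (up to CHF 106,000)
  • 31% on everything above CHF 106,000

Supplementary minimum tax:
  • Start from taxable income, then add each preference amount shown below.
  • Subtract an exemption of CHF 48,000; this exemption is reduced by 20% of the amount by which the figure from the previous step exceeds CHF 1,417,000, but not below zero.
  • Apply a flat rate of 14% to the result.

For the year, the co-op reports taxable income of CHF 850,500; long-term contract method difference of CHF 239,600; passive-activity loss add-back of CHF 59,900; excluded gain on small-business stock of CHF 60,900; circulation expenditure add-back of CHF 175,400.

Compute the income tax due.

Supplementary minimum tax:
  Adjusted income: CHF 850,500 + CHF 239,600 + CHF 59,900 + CHF 60,900 + CHF 175,400 = CHF 1,386,300
  Exemption: CHF 1,386,300 ≤ CHF 1,417,000, so full CHF 48,000 applies
  Base: CHF 1,386,300 − CHF 48,000 = CHF 1,338,300
  CHF 1,338,300 × 14% = CHF 187,362

General income tax:
  CHF 43,000 × 12% = CHF 5,160
  CHF 63,000 × 22% = CHF 13,860
  CHF 744,500 × 31% = CHF 230,795
  → CHF 249,815

CHF 249,815 > CHF 187,362, so the general income tax governs.

CHF 249,815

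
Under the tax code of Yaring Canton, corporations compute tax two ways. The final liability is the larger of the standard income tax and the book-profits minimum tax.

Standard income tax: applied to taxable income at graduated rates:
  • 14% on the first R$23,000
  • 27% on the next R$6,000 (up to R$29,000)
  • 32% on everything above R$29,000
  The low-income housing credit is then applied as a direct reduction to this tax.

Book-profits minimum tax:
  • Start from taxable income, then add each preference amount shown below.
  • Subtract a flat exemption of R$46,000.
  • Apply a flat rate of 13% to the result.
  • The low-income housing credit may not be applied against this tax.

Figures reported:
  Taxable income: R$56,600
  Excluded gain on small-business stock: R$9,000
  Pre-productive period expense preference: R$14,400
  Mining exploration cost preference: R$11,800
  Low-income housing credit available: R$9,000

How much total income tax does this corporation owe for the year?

Standard income tax:
  R$23,000 × 14% = R$3,220
  R$6,000 × 27% = R$1,620
  R$27,600 × 32% = R$8,832
  → R$13,672
  Less low-income housing credit R$9,000 → R$4,672

Book-profits minimum tax:
  Adjusted income: R$56,600 + R$9,000 + R$14,400 + R$11,800 = R$91,800
  Less exemption R$46,000 → base R$45,800
  R$45,800 × 13% = R$5,954

R$5,954 > R$4,672, so the book-profits minimum tax is the binding amount.

R$5,954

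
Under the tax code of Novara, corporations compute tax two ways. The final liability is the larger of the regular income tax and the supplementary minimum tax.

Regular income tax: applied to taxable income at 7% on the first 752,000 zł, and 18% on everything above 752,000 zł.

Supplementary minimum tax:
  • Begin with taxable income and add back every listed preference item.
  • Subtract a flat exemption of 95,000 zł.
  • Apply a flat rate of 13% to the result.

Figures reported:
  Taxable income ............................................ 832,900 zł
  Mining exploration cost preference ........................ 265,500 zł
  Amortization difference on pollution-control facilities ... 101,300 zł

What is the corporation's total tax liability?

Supplementary minimum tax:
  Adjusted income: 832,900 zł + 265,500 zł + 101,300 zł = 1,199,700 zł
  Less exemption 95,000 zł → base 1,104,700 zł
  1,104,700 zł × 13% = 143,611 zł

Regular income tax:
  752,000 zł × 7% = 52,640 zł
  80,900 zł × 18% = 14,562 zł
  → 67,202 zł

143,611 zł > 67,202 zł, so the supplementary minimum tax is the binding amount.

143,611 zł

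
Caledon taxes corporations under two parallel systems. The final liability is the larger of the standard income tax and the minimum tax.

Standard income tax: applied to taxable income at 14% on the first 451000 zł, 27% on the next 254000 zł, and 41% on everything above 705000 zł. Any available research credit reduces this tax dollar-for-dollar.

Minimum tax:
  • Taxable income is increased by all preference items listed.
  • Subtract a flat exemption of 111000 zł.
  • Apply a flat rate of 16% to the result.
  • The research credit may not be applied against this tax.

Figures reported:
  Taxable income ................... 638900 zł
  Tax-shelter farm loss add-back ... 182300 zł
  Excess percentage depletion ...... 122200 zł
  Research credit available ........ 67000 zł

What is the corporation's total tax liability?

Minimum tax:
  Adjusted income: 638900 zł + 182300 zł + 122200 zł = 943400 zł
  Less exemption 111000 zł → base 832400 zł
  832400 zł × 16% = 133184 zł

Standard income tax:
  451000 zł × 14% = 63140 zł
  187900 zł × 27% = 50733 zł
  → 113873 zł
  Less research credit 67000 zł → 46873 zł

133184 zł > 46873 zł, so the minimum tax is the binding amount.

133184 zł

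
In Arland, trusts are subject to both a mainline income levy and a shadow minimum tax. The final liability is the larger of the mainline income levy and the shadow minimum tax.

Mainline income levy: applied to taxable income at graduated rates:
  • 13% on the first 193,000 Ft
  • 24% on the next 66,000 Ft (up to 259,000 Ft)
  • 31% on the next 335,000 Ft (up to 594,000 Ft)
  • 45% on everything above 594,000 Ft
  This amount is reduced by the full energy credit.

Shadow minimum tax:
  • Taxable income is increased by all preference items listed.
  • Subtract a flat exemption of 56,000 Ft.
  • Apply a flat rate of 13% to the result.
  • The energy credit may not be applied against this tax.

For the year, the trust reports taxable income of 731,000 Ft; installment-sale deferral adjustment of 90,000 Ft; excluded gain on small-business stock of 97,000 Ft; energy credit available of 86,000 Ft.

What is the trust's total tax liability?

120,430 Ft

Mainline income levy:
  193,000 Ft × 13% = 25,090 Ft
  66,000 Ft × 24% = 15,840 Ft
  335,000 Ft × 31% = 103,850 Ft
  137,000 Ft × 45% = 61,650 Ft
  → 206,430 Ft
  Less energy credit 86,000 Ft → 120,430 Ft

Shadow minimum tax:
  Adjusted income: 731,000 Ft + 90,000 Ft + 97,000 Ft = 918,000 Ft
  Less exemption 56,000 Ft → base 862,000 Ft
  862,000 Ft × 13% = 112,060 Ft

120,430 Ft > 112,060 Ft, so the mainline income levy governs.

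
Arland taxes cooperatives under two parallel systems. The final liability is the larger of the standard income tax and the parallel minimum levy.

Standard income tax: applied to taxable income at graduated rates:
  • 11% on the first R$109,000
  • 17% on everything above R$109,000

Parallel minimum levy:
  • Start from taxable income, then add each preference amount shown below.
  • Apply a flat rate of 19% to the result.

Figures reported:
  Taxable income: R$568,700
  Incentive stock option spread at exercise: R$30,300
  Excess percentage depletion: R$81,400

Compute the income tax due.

Standard income tax:
  R$109,000 × 11% = R$11,990
  R$459,700 × 17% = R$78,149
  → R$90,139

Parallel minimum levy:
  Adjusted income: R$568,700 + R$30,300 + R$81,400 = R$680,400
  R$680,400 × 19% = R$129,276

R$129,276 > R$90,139, so the parallel minimum levy is the binding amount.

R$129,276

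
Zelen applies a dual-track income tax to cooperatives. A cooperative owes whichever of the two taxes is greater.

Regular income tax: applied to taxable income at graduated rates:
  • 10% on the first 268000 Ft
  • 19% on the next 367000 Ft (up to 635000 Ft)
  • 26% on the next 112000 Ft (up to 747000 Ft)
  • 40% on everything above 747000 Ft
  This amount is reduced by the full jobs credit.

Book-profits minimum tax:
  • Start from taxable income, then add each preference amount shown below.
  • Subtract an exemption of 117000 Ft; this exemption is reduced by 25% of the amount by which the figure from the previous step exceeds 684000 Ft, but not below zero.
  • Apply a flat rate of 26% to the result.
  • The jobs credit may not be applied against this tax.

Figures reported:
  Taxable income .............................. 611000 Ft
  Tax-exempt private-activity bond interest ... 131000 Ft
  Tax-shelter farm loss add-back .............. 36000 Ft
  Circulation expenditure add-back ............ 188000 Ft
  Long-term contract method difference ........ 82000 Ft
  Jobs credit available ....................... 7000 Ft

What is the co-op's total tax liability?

265720 Ft

Regular income tax:
  268000 Ft × 10% = 26800 Ft
  343000 Ft × 19% = 65170 Ft
  → 91970 Ft
  Less jobs credit 7000 Ft → 84970 Ft

Book-profits minimum tax:
  Adjusted income: 611000 Ft + 131000 Ft + 36000 Ft + 188000 Ft + 82000 Ft = 1048000 Ft
  Exemption: 117000 Ft − 25% × (1048000 Ft − 684000 Ft) = 117000 Ft − 91000 Ft = 26000 Ft
  Base: 1048000 Ft − 26000 Ft = 1022000 Ft
  1022000 Ft × 26% = 265720 Ft

265720 Ft > 84970 Ft, so the book-profits minimum tax is the binding amount.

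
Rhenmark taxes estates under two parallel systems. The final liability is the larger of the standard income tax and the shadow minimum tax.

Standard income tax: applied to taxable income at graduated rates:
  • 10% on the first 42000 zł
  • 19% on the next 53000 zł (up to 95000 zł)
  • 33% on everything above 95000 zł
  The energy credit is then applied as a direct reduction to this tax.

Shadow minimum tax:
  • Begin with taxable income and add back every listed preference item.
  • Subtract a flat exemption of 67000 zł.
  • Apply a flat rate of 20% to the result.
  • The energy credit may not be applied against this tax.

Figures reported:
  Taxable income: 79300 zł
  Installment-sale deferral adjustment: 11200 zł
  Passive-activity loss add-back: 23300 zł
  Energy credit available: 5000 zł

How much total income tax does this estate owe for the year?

9360 zł

Shadow minimum tax:
  Adjusted income: 79300 zł + 11200 zł + 23300 zł = 113800 zł
  Less exemption 67000 zł → base 46800 zł
  46800 zł × 20% = 9360 zł

Standard income tax:
  42000 zł × 10% = 4200 zł
  37300 zł × 19% = 7087 zł
  → 11287 zł
  Less energy credit 5000 zł → 6287 zł

9360 zł > 6287 zł, so the shadow minimum tax is the binding amount.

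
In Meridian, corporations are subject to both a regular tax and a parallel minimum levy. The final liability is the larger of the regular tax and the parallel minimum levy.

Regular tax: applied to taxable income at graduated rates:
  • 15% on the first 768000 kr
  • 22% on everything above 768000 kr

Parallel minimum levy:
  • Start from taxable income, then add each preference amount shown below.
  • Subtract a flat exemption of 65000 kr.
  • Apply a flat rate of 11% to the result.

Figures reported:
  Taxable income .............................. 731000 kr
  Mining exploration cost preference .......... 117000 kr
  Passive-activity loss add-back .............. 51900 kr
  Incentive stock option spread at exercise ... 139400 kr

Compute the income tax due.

109650 kr

Regular tax:
  731000 kr × 15% = 109650 kr

Parallel minimum levy:
  Adjusted income: 731000 kr + 117000 kr + 51900 kr + 139400 kr = 1039300 kr
  Less exemption 65000 kr → base 974300 kr
  974300 kr × 11% = 107173 kr

109650 kr > 107173 kr, so the regular tax governs.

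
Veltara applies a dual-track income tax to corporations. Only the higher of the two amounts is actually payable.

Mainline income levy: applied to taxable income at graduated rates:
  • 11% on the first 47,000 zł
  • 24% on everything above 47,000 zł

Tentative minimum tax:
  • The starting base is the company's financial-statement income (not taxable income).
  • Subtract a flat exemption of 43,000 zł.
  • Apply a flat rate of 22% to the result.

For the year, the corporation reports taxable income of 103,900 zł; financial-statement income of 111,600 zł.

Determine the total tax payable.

18,826 zł

Mainline income levy:
  47,000 zł × 11% = 5,170 zł
  56,900 zł × 24% = 13,656 zł
  → 18,826 zł

Tentative minimum tax:
  Base (financial-statement income): 111,600 zł
  Less exemption 43,000 zł → base 68,600 zł
  68,600 zł × 22% = 15,092 zł

18,826 zł > 15,092 zł, so the mainline income levy governs.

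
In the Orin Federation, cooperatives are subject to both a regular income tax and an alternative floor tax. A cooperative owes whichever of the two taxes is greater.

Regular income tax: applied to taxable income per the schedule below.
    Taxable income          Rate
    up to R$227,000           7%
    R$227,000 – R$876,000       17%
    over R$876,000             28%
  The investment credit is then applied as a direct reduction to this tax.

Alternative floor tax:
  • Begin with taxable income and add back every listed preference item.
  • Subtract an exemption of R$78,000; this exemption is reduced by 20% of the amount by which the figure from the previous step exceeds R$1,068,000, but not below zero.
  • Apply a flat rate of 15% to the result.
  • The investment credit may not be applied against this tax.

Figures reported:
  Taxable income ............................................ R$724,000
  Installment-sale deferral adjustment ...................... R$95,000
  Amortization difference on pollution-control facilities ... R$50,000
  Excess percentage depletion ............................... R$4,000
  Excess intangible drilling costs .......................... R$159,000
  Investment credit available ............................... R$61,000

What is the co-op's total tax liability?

Regular income tax:
  R$227,000 × 7% = R$15,890
  R$497,000 × 17% = R$84,490
  → R$100,380
  Less investment credit R$61,000 → R$39,380

Alternative floor tax:
  Adjusted income: R$724,000 + R$95,000 + R$50,000 + R$4,000 + R$159,000 = R$1,032,000
  Exemption: R$1,032,000 ≤ R$1,068,000, so full R$78,000 applies
  Base: R$1,032,000 − R$78,000 = R$954,000
  R$954,000 × 15% = R$143,100

R$143,100 > R$39,380, so the alternative floor tax is the binding amount.

R$143,100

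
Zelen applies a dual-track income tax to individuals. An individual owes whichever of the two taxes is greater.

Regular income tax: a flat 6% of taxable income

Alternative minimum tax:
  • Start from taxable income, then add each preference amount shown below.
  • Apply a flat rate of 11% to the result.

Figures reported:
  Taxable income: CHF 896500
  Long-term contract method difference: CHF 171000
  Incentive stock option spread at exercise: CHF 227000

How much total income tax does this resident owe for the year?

Alternative minimum tax:
  Adjusted income: CHF 896500 + CHF 171000 + CHF 227000 = CHF 1294500
  CHF 1294500 × 11% = CHF 142395

Regular income tax:
  CHF 896500 × 6% = CHF 53790

CHF 142395 > CHF 53790, so the alternative minimum tax is the binding amount.

CHF 142395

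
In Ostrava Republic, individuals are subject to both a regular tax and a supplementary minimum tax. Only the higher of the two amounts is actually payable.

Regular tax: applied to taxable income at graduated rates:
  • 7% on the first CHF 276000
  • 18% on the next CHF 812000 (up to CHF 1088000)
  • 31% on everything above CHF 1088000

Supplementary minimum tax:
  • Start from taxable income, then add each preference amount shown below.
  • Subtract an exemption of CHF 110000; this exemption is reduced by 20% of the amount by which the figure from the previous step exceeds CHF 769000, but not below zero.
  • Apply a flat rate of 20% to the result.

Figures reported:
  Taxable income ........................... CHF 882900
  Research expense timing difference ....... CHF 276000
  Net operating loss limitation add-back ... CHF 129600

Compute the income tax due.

Supplementary minimum tax:
  Adjusted income: CHF 882900 + CHF 276000 + CHF 129600 = CHF 1288500
  Exemption: CHF 110000 − 20% × (CHF 1288500 − CHF 769000) = CHF 110000 − CHF 103900 = CHF 6100
  Base: CHF 1288500 − CHF 6100 = CHF 1282400
  CHF 1282400 × 20% = CHF 256480

Regular tax:
  CHF 276000 × 7% = CHF 19320
  CHF 606900 × 18% = CHF 109242
  → CHF 128562

CHF 256480 > CHF 128562, so the supplementary minimum tax is the binding amount.

CHF 256480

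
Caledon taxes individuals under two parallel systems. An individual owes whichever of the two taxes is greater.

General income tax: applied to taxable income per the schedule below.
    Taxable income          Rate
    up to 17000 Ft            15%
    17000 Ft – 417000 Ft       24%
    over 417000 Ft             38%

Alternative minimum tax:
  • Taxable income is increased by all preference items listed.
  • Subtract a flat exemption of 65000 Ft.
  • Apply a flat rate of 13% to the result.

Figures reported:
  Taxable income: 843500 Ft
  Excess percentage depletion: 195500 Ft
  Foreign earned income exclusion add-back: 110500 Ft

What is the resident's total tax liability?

260620 Ft

Alternative minimum tax:
  Adjusted income: 843500 Ft + 195500 Ft + 110500 Ft = 1149500 Ft
  Less exemption 65000 Ft → base 1084500 Ft
  1084500 Ft × 13% = 140985 Ft

General income tax:
  17000 Ft × 15% = 2550 Ft
  400000 Ft × 24% = 96000 Ft
  426500 Ft × 38% = 162070 Ft
  → 260620 Ft

260620 Ft > 140985 Ft, so the general income tax governs.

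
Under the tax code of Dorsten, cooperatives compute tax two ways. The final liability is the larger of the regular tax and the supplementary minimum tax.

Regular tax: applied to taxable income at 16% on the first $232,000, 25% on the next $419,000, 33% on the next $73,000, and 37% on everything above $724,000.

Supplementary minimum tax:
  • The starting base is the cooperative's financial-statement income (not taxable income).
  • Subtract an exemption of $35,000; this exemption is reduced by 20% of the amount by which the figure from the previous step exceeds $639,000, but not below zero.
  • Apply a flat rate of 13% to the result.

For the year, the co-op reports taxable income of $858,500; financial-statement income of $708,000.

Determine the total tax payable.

Regular tax:
  $232,000 × 16% = $37,120
  $419,000 × 25% = $104,750
  $73,000 × 33% = $24,090
  $134,500 × 37% = $49,765
  → $215,725

Supplementary minimum tax:
  Base (financial-statement income): $708,000
  Exemption: $35,000 − 20% × ($708,000 − $639,000) = $35,000 − $13,800 = $21,200
  Base: $708,000 − $21,200 = $686,800
  $686,800 × 13% = $89,284

$215,725 > $89,284, so the regular tax governs.

$215,725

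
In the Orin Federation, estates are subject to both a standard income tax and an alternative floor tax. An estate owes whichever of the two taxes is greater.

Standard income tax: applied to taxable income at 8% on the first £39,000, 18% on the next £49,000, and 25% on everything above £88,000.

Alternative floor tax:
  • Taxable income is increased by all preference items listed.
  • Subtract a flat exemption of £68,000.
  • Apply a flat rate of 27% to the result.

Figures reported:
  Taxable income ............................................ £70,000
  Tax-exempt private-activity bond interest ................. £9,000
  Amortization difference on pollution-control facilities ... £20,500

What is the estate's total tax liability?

£8,700

Standard income tax:
  £39,000 × 8% = £3,120
  £31,000 × 18% = £5,580
  → £8,700

Alternative floor tax:
  Adjusted income: £70,000 + £9,000 + £20,500 = £99,500
  Less exemption £68,000 → base £31,500
  £31,500 × 27% = £8,505

£8,700 > £8,505, so the standard income tax governs.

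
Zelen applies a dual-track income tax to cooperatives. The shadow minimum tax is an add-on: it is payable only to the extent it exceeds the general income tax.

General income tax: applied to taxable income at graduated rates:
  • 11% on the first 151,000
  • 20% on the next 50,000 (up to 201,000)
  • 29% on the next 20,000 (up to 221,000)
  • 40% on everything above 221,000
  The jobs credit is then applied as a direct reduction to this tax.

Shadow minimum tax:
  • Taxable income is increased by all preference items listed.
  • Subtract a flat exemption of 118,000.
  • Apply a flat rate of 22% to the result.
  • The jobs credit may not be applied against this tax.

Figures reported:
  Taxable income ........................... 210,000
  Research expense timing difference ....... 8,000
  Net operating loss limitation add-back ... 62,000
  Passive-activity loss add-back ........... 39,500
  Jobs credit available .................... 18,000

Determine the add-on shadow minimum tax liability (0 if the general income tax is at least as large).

Shadow minimum tax:
  Adjusted income: 210,000 + 8,000 + 62,000 + 39,500 = 319,500
  Less exemption 118,000 → base 201,500
  201,500 × 22% = 44,330

General income tax:
  151,000 × 11% = 16,610
  50,000 × 20% = 10,000
  9,000 × 29% = 2,610
  → 29,220
  Less jobs credit 18,000 → 11,220

Excess of shadow minimum tax over general income tax: 44,330 − 11,220 = 33,110.

33,110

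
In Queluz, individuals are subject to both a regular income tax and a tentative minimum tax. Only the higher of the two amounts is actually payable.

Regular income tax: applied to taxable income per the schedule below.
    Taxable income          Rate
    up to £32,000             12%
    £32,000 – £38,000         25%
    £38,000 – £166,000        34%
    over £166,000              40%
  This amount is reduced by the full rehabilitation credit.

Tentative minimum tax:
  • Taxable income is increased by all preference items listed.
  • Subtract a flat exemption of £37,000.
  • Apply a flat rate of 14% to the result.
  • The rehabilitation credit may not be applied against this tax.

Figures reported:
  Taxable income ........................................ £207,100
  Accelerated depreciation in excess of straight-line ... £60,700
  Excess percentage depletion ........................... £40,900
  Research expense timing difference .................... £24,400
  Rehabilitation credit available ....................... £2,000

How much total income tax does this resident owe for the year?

Tentative minimum tax:
  Adjusted income: £207,100 + £60,700 + £40,900 + £24,400 = £333,100
  Less exemption £37,000 → base £296,100
  £296,100 × 14% = £41,454

Regular income tax:
  £32,000 × 12% = £3,840
  £6,000 × 25% = £1,500
  £128,000 × 34% = £43,520
  £41,100 × 40% = £16,440
  → £65,300
  Less rehabilitation credit £2,000 → £63,300

£63,300 > £41,454, so the regular income tax governs.

£63,300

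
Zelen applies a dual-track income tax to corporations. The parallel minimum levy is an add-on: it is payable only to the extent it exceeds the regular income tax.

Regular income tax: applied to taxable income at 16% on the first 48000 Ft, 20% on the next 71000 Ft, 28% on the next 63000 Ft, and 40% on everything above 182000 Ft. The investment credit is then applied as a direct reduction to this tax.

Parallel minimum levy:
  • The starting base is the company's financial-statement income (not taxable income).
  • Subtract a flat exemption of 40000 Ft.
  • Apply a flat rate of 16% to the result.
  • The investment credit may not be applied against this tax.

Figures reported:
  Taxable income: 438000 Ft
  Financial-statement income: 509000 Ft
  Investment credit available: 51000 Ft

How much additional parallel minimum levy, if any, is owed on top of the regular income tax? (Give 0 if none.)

0 Ft

Regular income tax:
  48000 Ft × 16% = 7680 Ft
  71000 Ft × 20% = 14200 Ft
  63000 Ft × 28% = 17640 Ft
  256000 Ft × 40% = 102400 Ft
  → 141920 Ft
  Less investment credit 51000 Ft → 90920 Ft

Parallel minimum levy:
  Base (financial-statement income): 509000 Ft
  Less exemption 40000 Ft → base 469000 Ft
  469000 Ft × 16% = 75040 Ft

75040 Ft ≤ 90920 Ft, so no add-on is due.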